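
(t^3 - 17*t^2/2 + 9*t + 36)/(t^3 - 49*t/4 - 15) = 2*(t - 6)/(2*t + 5)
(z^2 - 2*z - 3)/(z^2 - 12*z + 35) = (z^2 - 2*z - 3)/(z^2 - 12*z + 35)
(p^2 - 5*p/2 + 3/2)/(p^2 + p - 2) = (p - 3/2)/(p + 2)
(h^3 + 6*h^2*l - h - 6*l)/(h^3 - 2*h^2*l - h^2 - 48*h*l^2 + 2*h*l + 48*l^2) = (h + 1)/(h - 8*l)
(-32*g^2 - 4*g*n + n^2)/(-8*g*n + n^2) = (4*g + n)/n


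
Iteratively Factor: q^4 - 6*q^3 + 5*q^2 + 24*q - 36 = (q - 2)*(q^3 - 4*q^2 - 3*q + 18) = (q - 2)*(q + 2)*(q^2 - 6*q + 9) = (q - 3)*(q - 2)*(q + 2)*(q - 3)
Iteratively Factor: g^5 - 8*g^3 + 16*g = (g + 2)*(g^4 - 2*g^3 - 4*g^2 + 8*g) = (g - 2)*(g + 2)*(g^3 - 4*g) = (g - 2)*(g + 2)^2*(g^2 - 2*g) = g*(g - 2)*(g + 2)^2*(g - 2)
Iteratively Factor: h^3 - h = (h + 1)*(h^2 - h) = (h - 1)*(h + 1)*(h)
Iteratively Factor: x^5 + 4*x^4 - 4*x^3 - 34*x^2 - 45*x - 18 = (x + 3)*(x^4 + x^3 - 7*x^2 - 13*x - 6) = (x - 3)*(x + 3)*(x^3 + 4*x^2 + 5*x + 2) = (x - 3)*(x + 2)*(x + 3)*(x^2 + 2*x + 1) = (x - 3)*(x + 1)*(x + 2)*(x + 3)*(x + 1)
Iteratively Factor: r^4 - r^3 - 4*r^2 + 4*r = (r - 2)*(r^3 + r^2 - 2*r) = (r - 2)*(r - 1)*(r^2 + 2*r) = r*(r - 2)*(r - 1)*(r + 2)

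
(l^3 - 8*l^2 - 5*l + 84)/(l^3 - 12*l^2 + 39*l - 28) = (l + 3)/(l - 1)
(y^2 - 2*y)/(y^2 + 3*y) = (y - 2)/(y + 3)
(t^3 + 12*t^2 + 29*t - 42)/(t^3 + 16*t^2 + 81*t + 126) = (t - 1)/(t + 3)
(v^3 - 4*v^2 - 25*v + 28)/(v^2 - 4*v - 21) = (v^2 + 3*v - 4)/(v + 3)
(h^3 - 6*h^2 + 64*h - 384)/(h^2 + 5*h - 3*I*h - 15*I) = (h^3 - 6*h^2 + 64*h - 384)/(h^2 + h*(5 - 3*I) - 15*I)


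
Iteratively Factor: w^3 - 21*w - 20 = (w + 1)*(w^2 - w - 20) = (w + 1)*(w + 4)*(w - 5)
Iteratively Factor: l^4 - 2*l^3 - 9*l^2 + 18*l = (l - 3)*(l^3 + l^2 - 6*l) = (l - 3)*(l + 3)*(l^2 - 2*l) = (l - 3)*(l - 2)*(l + 3)*(l)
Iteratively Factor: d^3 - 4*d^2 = (d)*(d^2 - 4*d) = d^2*(d - 4)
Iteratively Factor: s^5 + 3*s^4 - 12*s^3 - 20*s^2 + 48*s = (s - 2)*(s^4 + 5*s^3 - 2*s^2 - 24*s) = (s - 2)*(s + 4)*(s^3 + s^2 - 6*s) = s*(s - 2)*(s + 4)*(s^2 + s - 6) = s*(s - 2)^2*(s + 4)*(s + 3)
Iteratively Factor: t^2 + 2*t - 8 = (t - 2)*(t + 4)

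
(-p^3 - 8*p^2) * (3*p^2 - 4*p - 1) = -3*p^5 - 20*p^4 + 33*p^3 + 8*p^2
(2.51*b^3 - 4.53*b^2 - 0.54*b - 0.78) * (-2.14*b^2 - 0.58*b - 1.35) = -5.3714*b^5 + 8.2384*b^4 + 0.3945*b^3 + 8.0979*b^2 + 1.1814*b + 1.053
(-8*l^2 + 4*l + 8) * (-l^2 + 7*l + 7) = 8*l^4 - 60*l^3 - 36*l^2 + 84*l + 56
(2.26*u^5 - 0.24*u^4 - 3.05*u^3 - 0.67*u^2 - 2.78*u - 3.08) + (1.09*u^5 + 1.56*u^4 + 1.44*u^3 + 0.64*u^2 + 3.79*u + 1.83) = 3.35*u^5 + 1.32*u^4 - 1.61*u^3 - 0.03*u^2 + 1.01*u - 1.25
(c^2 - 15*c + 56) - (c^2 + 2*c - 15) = 71 - 17*c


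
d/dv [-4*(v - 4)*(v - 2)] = 24 - 8*v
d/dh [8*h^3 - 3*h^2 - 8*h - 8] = 24*h^2 - 6*h - 8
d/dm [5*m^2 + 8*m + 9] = 10*m + 8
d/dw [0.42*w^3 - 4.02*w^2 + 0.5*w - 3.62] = 1.26*w^2 - 8.04*w + 0.5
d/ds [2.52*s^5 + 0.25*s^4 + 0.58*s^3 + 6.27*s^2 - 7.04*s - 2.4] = 12.6*s^4 + 1.0*s^3 + 1.74*s^2 + 12.54*s - 7.04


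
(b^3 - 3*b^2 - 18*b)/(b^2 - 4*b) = (b^2 - 3*b - 18)/(b - 4)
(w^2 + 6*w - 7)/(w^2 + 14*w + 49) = (w - 1)/(w + 7)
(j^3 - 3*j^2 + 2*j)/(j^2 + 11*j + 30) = j*(j^2 - 3*j + 2)/(j^2 + 11*j + 30)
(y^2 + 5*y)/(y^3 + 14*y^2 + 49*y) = (y + 5)/(y^2 + 14*y + 49)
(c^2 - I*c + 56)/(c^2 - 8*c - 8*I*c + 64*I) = (c + 7*I)/(c - 8)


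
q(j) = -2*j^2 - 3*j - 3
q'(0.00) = -3.00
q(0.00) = -3.00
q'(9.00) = -39.00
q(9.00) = -192.00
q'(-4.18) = 13.72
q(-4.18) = -25.40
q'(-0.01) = -2.96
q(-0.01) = -2.97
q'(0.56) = -5.24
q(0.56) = -5.31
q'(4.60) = -21.40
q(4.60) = -59.12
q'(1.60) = -9.40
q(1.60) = -12.92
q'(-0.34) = -1.64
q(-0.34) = -2.21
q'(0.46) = -4.84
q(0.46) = -4.80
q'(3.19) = -15.76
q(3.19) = -32.92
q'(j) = -4*j - 3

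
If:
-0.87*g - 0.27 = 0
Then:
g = -0.31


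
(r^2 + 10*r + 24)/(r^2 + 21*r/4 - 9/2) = 4*(r + 4)/(4*r - 3)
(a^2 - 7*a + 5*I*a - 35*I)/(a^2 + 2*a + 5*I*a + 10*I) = (a - 7)/(a + 2)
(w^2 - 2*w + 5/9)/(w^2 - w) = (w^2 - 2*w + 5/9)/(w*(w - 1))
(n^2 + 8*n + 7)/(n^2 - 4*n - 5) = (n + 7)/(n - 5)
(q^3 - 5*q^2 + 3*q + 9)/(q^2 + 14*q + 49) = (q^3 - 5*q^2 + 3*q + 9)/(q^2 + 14*q + 49)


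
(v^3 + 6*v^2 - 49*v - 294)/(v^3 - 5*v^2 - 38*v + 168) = (v + 7)/(v - 4)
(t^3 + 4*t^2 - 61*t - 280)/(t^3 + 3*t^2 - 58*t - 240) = (t + 7)/(t + 6)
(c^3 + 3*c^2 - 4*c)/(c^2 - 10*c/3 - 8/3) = 3*c*(-c^2 - 3*c + 4)/(-3*c^2 + 10*c + 8)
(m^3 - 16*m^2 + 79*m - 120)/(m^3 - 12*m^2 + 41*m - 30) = (m^2 - 11*m + 24)/(m^2 - 7*m + 6)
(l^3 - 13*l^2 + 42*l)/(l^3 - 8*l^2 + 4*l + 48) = l*(l - 7)/(l^2 - 2*l - 8)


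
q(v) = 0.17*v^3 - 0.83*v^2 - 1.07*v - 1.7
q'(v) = 0.51*v^2 - 1.66*v - 1.07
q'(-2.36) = 5.69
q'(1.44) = -2.40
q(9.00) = 45.37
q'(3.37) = -0.87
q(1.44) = -4.45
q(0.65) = -2.70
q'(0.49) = -1.76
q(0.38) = -2.22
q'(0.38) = -1.63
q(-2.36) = -6.03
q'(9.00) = 25.30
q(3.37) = -8.23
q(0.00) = -1.70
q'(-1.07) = 1.29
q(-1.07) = -1.71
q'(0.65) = -1.93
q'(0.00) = -1.07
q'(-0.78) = 0.54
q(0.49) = -2.40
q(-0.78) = -1.45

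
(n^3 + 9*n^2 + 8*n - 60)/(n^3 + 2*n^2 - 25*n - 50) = (n^2 + 4*n - 12)/(n^2 - 3*n - 10)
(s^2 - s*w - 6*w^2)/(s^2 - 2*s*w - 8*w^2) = (s - 3*w)/(s - 4*w)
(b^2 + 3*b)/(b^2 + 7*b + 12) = b/(b + 4)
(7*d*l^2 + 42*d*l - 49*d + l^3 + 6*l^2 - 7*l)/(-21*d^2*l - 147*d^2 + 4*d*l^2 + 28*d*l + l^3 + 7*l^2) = (1 - l)/(3*d - l)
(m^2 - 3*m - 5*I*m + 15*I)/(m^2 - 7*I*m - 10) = (m - 3)/(m - 2*I)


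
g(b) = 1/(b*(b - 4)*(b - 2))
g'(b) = -1/(b*(b - 4)*(b - 2)^2) - 1/(b*(b - 4)^2*(b - 2)) - 1/(b^2*(b - 4)*(b - 2))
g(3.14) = -0.32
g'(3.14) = 0.01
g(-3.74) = -0.01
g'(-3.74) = -0.00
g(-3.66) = -0.01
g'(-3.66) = -0.00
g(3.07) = -0.33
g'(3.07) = 0.06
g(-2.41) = -0.01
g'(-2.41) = -0.01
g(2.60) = -0.46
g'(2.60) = 0.61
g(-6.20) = -0.00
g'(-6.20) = -0.00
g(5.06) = 0.06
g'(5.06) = -0.09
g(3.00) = -0.33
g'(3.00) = 0.11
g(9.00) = 0.00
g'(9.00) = 0.00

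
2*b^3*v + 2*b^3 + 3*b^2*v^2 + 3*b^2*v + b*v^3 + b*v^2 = (b + v)*(2*b + v)*(b*v + b)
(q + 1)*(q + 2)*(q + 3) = q^3 + 6*q^2 + 11*q + 6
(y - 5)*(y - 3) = y^2 - 8*y + 15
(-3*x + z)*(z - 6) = -3*x*z + 18*x + z^2 - 6*z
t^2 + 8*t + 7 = (t + 1)*(t + 7)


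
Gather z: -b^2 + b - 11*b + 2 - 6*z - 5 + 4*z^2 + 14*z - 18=-b^2 - 10*b + 4*z^2 + 8*z - 21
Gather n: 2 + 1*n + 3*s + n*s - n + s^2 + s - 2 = n*s + s^2 + 4*s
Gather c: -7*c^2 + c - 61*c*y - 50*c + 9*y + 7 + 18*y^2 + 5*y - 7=-7*c^2 + c*(-61*y - 49) + 18*y^2 + 14*y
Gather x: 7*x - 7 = 7*x - 7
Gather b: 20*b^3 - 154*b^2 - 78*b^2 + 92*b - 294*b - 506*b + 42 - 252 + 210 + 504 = 20*b^3 - 232*b^2 - 708*b + 504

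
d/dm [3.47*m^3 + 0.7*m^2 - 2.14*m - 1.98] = 10.41*m^2 + 1.4*m - 2.14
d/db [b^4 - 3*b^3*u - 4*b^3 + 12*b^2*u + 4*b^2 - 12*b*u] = 4*b^3 - 9*b^2*u - 12*b^2 + 24*b*u + 8*b - 12*u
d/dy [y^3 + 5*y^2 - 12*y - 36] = 3*y^2 + 10*y - 12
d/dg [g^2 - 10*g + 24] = 2*g - 10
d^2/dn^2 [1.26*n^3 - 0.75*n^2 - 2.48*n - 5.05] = 7.56*n - 1.5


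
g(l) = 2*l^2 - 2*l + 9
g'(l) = 4*l - 2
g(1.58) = 10.83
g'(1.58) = 4.32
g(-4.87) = 66.17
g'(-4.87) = -21.48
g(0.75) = 8.62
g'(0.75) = 1.00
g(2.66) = 17.83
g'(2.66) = 8.64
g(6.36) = 77.18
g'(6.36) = 23.44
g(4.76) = 44.80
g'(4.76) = 17.04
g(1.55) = 10.70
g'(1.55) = 4.20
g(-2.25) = 23.62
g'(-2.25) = -11.00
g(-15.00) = 489.00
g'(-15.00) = -62.00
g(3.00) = 21.00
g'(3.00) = 10.00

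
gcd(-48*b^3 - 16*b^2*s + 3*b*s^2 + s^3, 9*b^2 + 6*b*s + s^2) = 3*b + s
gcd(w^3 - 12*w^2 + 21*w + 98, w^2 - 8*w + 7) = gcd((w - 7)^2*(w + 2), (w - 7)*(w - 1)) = w - 7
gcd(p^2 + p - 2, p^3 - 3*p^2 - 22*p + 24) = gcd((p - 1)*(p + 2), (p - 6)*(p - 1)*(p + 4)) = p - 1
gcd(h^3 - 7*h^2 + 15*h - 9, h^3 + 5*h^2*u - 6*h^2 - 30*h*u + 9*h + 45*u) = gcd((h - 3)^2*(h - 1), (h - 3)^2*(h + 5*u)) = h^2 - 6*h + 9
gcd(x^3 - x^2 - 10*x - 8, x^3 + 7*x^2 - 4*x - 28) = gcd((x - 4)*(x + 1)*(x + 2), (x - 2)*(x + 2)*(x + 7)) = x + 2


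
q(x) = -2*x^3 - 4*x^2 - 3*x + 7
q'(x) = -6*x^2 - 8*x - 3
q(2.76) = -73.80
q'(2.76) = -70.79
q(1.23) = -6.46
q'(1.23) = -21.92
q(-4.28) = 103.37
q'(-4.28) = -78.67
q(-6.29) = 365.33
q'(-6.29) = -190.06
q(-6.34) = 374.92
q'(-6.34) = -193.45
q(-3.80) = 70.38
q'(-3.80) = -59.24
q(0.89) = -0.25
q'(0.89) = -14.87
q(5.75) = -522.72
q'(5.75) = -247.38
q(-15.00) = 5902.00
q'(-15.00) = -1233.00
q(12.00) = -4061.00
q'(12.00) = -963.00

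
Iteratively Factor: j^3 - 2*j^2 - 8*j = (j - 4)*(j^2 + 2*j) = j*(j - 4)*(j + 2)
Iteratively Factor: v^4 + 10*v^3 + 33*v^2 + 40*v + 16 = (v + 4)*(v^3 + 6*v^2 + 9*v + 4) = (v + 4)^2*(v^2 + 2*v + 1) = (v + 1)*(v + 4)^2*(v + 1)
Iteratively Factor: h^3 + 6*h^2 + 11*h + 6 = (h + 3)*(h^2 + 3*h + 2) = (h + 2)*(h + 3)*(h + 1)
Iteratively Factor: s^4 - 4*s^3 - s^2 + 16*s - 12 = (s - 2)*(s^3 - 2*s^2 - 5*s + 6) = (s - 2)*(s + 2)*(s^2 - 4*s + 3) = (s - 2)*(s - 1)*(s + 2)*(s - 3)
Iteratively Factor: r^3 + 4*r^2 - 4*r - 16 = (r + 4)*(r^2 - 4) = (r + 2)*(r + 4)*(r - 2)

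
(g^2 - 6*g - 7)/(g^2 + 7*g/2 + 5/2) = 2*(g - 7)/(2*g + 5)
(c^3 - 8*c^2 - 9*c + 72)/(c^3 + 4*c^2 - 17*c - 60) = (c^2 - 11*c + 24)/(c^2 + c - 20)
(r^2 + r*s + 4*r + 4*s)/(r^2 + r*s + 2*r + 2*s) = (r + 4)/(r + 2)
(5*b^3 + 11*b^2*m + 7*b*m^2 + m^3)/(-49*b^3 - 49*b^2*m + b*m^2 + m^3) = (-5*b^2 - 6*b*m - m^2)/(49*b^2 - m^2)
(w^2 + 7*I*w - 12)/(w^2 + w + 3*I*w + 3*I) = (w + 4*I)/(w + 1)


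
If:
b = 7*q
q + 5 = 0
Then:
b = -35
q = -5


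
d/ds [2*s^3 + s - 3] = 6*s^2 + 1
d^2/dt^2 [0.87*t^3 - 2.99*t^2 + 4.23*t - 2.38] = 5.22*t - 5.98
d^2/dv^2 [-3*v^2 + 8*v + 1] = -6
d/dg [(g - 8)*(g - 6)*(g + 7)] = 3*g^2 - 14*g - 50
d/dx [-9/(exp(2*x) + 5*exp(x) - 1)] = (18*exp(x) + 45)*exp(x)/(exp(2*x) + 5*exp(x) - 1)^2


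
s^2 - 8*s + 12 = (s - 6)*(s - 2)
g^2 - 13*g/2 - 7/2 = (g - 7)*(g + 1/2)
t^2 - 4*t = t*(t - 4)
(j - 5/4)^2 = j^2 - 5*j/2 + 25/16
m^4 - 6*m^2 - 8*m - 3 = (m - 3)*(m + 1)^3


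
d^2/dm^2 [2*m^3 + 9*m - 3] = 12*m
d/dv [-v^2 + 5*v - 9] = 5 - 2*v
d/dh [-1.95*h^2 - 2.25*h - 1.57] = -3.9*h - 2.25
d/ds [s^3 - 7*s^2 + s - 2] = 3*s^2 - 14*s + 1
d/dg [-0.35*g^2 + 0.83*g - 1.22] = 0.83 - 0.7*g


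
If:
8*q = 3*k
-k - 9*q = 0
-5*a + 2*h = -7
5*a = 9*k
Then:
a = 0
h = -7/2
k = 0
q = 0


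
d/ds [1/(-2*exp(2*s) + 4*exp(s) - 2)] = (exp(s) - 1)*exp(s)/(exp(2*s) - 2*exp(s) + 1)^2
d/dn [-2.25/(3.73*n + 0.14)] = 8.3925/(3.73*n + 0.14)^2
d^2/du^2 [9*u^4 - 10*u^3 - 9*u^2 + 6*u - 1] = 108*u^2 - 60*u - 18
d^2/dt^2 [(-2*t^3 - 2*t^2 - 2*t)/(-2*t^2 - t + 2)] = 4*(7*t^3 + 6*t^2 + 24*t + 6)/(8*t^6 + 12*t^5 - 18*t^4 - 23*t^3 + 18*t^2 + 12*t - 8)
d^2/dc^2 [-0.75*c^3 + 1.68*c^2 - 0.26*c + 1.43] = 3.36 - 4.5*c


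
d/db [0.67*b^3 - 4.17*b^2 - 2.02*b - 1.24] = 2.01*b^2 - 8.34*b - 2.02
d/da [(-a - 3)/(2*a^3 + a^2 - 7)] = (-2*a^3 - a^2 + 2*a*(a + 3)*(3*a + 1) + 7)/(2*a^3 + a^2 - 7)^2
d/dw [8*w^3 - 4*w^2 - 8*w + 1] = 24*w^2 - 8*w - 8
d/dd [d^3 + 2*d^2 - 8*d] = 3*d^2 + 4*d - 8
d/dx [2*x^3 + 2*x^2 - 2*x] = 6*x^2 + 4*x - 2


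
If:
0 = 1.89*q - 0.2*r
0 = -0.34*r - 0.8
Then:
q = -0.25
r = -2.35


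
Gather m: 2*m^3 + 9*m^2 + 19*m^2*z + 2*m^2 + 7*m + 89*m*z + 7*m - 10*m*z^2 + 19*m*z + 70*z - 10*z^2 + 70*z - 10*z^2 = 2*m^3 + m^2*(19*z + 11) + m*(-10*z^2 + 108*z + 14) - 20*z^2 + 140*z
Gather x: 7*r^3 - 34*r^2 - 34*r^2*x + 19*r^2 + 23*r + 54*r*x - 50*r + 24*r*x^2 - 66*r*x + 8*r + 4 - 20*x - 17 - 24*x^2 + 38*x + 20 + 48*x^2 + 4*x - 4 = 7*r^3 - 15*r^2 - 19*r + x^2*(24*r + 24) + x*(-34*r^2 - 12*r + 22) + 3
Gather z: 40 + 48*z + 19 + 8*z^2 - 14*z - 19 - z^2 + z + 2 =7*z^2 + 35*z + 42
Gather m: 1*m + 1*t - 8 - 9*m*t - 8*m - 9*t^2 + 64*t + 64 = m*(-9*t - 7) - 9*t^2 + 65*t + 56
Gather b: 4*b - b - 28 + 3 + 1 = 3*b - 24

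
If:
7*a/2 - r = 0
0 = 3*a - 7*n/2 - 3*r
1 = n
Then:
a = -7/15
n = 1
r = -49/30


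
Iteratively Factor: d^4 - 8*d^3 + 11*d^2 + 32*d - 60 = (d + 2)*(d^3 - 10*d^2 + 31*d - 30) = (d - 5)*(d + 2)*(d^2 - 5*d + 6) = (d - 5)*(d - 2)*(d + 2)*(d - 3)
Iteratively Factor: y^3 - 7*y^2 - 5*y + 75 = (y - 5)*(y^2 - 2*y - 15) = (y - 5)*(y + 3)*(y - 5)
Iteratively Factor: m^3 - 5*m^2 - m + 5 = (m + 1)*(m^2 - 6*m + 5) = (m - 1)*(m + 1)*(m - 5)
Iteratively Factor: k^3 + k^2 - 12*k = (k - 3)*(k^2 + 4*k) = (k - 3)*(k + 4)*(k)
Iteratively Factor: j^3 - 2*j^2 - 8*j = (j - 4)*(j^2 + 2*j) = (j - 4)*(j + 2)*(j)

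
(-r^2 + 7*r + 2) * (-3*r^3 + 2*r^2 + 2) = 3*r^5 - 23*r^4 + 8*r^3 + 2*r^2 + 14*r + 4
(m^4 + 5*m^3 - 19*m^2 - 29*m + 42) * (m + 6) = m^5 + 11*m^4 + 11*m^3 - 143*m^2 - 132*m + 252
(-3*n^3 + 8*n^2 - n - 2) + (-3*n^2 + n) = -3*n^3 + 5*n^2 - 2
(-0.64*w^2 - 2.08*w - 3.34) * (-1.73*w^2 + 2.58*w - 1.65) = 1.1072*w^4 + 1.9472*w^3 + 1.4678*w^2 - 5.1852*w + 5.511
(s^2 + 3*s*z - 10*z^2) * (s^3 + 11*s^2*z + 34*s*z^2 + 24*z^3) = s^5 + 14*s^4*z + 57*s^3*z^2 + 16*s^2*z^3 - 268*s*z^4 - 240*z^5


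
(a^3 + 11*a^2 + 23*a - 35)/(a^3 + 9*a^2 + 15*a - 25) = (a + 7)/(a + 5)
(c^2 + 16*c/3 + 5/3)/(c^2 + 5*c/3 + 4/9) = 3*(c + 5)/(3*c + 4)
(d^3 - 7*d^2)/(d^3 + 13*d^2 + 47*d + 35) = d^2*(d - 7)/(d^3 + 13*d^2 + 47*d + 35)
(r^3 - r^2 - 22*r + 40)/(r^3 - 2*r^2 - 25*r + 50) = (r - 4)/(r - 5)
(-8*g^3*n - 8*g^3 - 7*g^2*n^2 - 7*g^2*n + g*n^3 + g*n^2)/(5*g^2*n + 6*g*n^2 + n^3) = g*(-8*g*n - 8*g + n^2 + n)/(n*(5*g + n))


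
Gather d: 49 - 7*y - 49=-7*y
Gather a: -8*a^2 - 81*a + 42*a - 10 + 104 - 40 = -8*a^2 - 39*a + 54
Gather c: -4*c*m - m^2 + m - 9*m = -4*c*m - m^2 - 8*m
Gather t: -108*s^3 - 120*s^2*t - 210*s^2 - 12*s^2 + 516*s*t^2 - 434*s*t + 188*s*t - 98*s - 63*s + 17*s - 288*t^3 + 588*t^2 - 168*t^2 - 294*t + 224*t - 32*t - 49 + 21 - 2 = -108*s^3 - 222*s^2 - 144*s - 288*t^3 + t^2*(516*s + 420) + t*(-120*s^2 - 246*s - 102) - 30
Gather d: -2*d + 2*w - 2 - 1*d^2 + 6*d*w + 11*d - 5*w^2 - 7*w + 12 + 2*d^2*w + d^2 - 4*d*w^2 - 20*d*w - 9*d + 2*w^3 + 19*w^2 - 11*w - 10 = 2*d^2*w + d*(-4*w^2 - 14*w) + 2*w^3 + 14*w^2 - 16*w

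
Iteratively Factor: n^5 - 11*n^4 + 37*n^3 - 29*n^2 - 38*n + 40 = (n - 2)*(n^4 - 9*n^3 + 19*n^2 + 9*n - 20) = (n - 2)*(n + 1)*(n^3 - 10*n^2 + 29*n - 20) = (n - 4)*(n - 2)*(n + 1)*(n^2 - 6*n + 5) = (n - 4)*(n - 2)*(n - 1)*(n + 1)*(n - 5)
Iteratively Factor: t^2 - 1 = (t - 1)*(t + 1)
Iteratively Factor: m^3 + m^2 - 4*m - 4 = (m + 2)*(m^2 - m - 2) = (m - 2)*(m + 2)*(m + 1)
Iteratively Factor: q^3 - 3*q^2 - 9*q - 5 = (q + 1)*(q^2 - 4*q - 5) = (q - 5)*(q + 1)*(q + 1)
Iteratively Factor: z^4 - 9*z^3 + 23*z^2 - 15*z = (z)*(z^3 - 9*z^2 + 23*z - 15) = z*(z - 3)*(z^2 - 6*z + 5) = z*(z - 5)*(z - 3)*(z - 1)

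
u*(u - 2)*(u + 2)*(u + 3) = u^4 + 3*u^3 - 4*u^2 - 12*u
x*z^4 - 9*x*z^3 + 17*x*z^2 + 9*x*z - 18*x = (z - 6)*(z - 3)*(z - 1)*(x*z + x)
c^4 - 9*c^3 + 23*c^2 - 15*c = c*(c - 5)*(c - 3)*(c - 1)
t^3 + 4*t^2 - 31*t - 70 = (t - 5)*(t + 2)*(t + 7)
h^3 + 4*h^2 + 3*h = h*(h + 1)*(h + 3)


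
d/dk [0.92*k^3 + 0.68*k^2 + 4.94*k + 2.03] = 2.76*k^2 + 1.36*k + 4.94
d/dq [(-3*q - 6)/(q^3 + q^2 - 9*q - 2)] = 3*(-q^3 - q^2 + 9*q + (q + 2)*(3*q^2 + 2*q - 9) + 2)/(q^3 + q^2 - 9*q - 2)^2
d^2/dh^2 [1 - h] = 0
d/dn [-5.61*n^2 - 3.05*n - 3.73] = -11.22*n - 3.05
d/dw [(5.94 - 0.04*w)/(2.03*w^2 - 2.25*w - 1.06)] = (0.0812*w^2 - 24.1164*w + 13.4074)/(4.1209*w^4 - 9.135*w^3 + 0.758900000000001*w^2 + 4.77*w + 1.1236)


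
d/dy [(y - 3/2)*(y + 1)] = 2*y - 1/2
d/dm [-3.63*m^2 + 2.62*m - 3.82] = 2.62 - 7.26*m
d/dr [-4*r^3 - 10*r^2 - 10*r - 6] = -12*r^2 - 20*r - 10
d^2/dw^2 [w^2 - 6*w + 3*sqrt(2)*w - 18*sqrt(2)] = 2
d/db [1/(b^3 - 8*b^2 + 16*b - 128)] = (-3*b^2 + 16*b - 16)/(b^3 - 8*b^2 + 16*b - 128)^2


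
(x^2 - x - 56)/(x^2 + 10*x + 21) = (x - 8)/(x + 3)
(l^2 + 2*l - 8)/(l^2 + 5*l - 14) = (l + 4)/(l + 7)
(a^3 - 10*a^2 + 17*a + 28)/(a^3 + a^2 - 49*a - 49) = (a - 4)/(a + 7)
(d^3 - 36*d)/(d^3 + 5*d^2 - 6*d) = (d - 6)/(d - 1)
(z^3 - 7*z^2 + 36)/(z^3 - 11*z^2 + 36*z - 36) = (z + 2)/(z - 2)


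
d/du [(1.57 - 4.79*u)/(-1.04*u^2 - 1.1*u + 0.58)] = (-4.9816*u^2 + 3.2656*u - 1.0512)/(1.0816*u^4 + 2.288*u^3 + 0.00360000000000027*u^2 - 1.276*u + 0.3364)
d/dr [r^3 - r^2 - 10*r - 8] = 3*r^2 - 2*r - 10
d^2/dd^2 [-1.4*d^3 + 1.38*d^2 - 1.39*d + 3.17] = 2.76 - 8.4*d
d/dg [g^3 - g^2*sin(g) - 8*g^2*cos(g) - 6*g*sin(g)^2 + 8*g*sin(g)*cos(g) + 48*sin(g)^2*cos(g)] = 8*g^2*sin(g) - g^2*cos(g) + 3*g^2 - 2*g*sin(g) - 6*g*sin(2*g) - 16*g*cos(g) + 8*g*cos(2*g) - 12*sin(g) + 4*sin(2*g) + 36*sin(3*g) + 3*cos(2*g) - 3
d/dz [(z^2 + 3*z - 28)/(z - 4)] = 1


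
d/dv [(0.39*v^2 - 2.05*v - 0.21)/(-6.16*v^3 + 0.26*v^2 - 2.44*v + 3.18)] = (2.4024*v^4 - 25.256*v^3 - 4.2994*v^2 + 2.5896*v - 7.0314)/(37.9456*v^6 - 3.2032*v^5 + 30.1284*v^4 - 40.4464*v^3 + 7.6072*v^2 - 15.5184*v + 10.1124)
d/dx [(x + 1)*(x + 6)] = 2*x + 7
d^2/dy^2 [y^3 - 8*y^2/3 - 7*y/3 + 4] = 6*y - 16/3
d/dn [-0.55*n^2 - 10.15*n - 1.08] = -1.1*n - 10.15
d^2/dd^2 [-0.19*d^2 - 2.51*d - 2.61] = -0.380000000000000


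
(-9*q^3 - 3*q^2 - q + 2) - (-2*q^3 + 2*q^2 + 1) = -7*q^3 - 5*q^2 - q + 1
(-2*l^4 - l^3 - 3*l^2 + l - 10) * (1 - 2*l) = 4*l^5 + 5*l^3 - 5*l^2 + 21*l - 10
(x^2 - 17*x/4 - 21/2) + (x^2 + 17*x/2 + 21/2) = 2*x^2 + 17*x/4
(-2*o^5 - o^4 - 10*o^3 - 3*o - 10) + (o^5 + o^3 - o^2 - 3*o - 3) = -o^5 - o^4 - 9*o^3 - o^2 - 6*o - 13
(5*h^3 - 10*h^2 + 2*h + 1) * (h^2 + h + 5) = 5*h^5 - 5*h^4 + 17*h^3 - 47*h^2 + 11*h + 5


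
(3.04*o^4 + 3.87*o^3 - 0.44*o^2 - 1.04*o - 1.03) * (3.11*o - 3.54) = 9.4544*o^5 + 1.2741*o^4 - 15.0682*o^3 - 1.6768*o^2 + 0.4783*o + 3.6462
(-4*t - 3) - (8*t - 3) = -12*t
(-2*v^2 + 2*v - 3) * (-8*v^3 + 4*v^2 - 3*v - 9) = 16*v^5 - 24*v^4 + 38*v^3 - 9*v + 27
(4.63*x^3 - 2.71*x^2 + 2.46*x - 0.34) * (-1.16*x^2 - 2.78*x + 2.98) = -5.3708*x^5 - 9.7278*x^4 + 18.4776*x^3 - 14.5202*x^2 + 8.276*x - 1.0132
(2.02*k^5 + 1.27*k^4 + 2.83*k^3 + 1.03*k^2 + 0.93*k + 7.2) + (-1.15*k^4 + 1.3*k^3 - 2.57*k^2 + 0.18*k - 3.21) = 2.02*k^5 + 0.12*k^4 + 4.13*k^3 - 1.54*k^2 + 1.11*k + 3.99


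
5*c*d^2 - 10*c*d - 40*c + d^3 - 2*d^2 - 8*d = (5*c + d)*(d - 4)*(d + 2)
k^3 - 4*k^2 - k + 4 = (k - 4)*(k - 1)*(k + 1)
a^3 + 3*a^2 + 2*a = a*(a + 1)*(a + 2)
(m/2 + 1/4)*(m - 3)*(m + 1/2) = m^3/2 - m^2 - 11*m/8 - 3/8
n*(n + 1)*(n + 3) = n^3 + 4*n^2 + 3*n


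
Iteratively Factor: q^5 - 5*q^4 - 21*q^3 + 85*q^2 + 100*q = (q + 1)*(q^4 - 6*q^3 - 15*q^2 + 100*q) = (q + 1)*(q + 4)*(q^3 - 10*q^2 + 25*q) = q*(q + 1)*(q + 4)*(q^2 - 10*q + 25) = q*(q - 5)*(q + 1)*(q + 4)*(q - 5)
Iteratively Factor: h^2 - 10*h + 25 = (h - 5)*(h - 5)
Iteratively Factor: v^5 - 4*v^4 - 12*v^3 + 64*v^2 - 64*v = (v - 2)*(v^4 - 2*v^3 - 16*v^2 + 32*v) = (v - 4)*(v - 2)*(v^3 + 2*v^2 - 8*v) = (v - 4)*(v - 2)*(v + 4)*(v^2 - 2*v) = v*(v - 4)*(v - 2)*(v + 4)*(v - 2)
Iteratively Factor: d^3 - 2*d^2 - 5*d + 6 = (d + 2)*(d^2 - 4*d + 3) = (d - 1)*(d + 2)*(d - 3)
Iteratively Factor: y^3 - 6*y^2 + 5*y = (y - 5)*(y^2 - y) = (y - 5)*(y - 1)*(y)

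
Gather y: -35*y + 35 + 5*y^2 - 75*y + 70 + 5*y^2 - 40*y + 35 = 10*y^2 - 150*y + 140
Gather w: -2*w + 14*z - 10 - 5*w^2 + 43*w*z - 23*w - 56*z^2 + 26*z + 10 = -5*w^2 + w*(43*z - 25) - 56*z^2 + 40*z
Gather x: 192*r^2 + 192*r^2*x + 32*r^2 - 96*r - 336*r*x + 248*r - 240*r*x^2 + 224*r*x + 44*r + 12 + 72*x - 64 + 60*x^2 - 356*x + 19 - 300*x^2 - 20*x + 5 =224*r^2 + 196*r + x^2*(-240*r - 240) + x*(192*r^2 - 112*r - 304) - 28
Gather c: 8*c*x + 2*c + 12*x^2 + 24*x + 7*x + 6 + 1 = c*(8*x + 2) + 12*x^2 + 31*x + 7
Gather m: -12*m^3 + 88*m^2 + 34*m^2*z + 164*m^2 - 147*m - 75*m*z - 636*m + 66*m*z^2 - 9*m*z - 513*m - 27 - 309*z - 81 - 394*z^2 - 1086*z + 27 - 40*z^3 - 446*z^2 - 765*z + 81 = -12*m^3 + m^2*(34*z + 252) + m*(66*z^2 - 84*z - 1296) - 40*z^3 - 840*z^2 - 2160*z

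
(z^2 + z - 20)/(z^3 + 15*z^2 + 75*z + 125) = (z - 4)/(z^2 + 10*z + 25)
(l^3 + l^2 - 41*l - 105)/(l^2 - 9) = (l^2 - 2*l - 35)/(l - 3)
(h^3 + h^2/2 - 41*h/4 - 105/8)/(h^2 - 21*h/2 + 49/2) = (h^2 + 4*h + 15/4)/(h - 7)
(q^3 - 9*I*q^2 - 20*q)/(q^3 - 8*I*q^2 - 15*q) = (q - 4*I)/(q - 3*I)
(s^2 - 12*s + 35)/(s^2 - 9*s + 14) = (s - 5)/(s - 2)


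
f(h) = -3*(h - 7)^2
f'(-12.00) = 114.00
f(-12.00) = -1083.00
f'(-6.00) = 78.00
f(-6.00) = -507.00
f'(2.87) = 24.78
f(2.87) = -51.17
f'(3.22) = 22.68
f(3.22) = -42.87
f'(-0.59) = 45.54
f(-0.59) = -172.82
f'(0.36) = 39.84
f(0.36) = -132.27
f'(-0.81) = 46.86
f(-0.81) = -182.99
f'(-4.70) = 70.20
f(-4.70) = -410.67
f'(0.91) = 36.54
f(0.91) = -111.26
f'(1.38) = 33.72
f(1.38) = -94.75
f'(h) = 42 - 6*h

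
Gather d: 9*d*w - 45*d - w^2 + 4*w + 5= d*(9*w - 45) - w^2 + 4*w + 5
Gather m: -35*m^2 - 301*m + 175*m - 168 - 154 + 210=-35*m^2 - 126*m - 112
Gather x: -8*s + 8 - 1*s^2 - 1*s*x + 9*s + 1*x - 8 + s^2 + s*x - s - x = 0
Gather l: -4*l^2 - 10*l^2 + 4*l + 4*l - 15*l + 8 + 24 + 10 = -14*l^2 - 7*l + 42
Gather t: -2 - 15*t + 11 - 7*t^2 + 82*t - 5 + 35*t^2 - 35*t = 28*t^2 + 32*t + 4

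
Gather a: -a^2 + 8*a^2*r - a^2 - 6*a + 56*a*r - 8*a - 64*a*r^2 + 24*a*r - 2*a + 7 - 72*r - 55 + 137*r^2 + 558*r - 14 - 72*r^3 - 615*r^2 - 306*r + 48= a^2*(8*r - 2) + a*(-64*r^2 + 80*r - 16) - 72*r^3 - 478*r^2 + 180*r - 14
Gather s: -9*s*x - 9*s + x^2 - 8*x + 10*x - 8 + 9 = s*(-9*x - 9) + x^2 + 2*x + 1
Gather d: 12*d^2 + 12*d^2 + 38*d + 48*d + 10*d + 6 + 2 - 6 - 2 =24*d^2 + 96*d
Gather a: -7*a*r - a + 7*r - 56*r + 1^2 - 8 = a*(-7*r - 1) - 49*r - 7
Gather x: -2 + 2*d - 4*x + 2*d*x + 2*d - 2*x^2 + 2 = 4*d - 2*x^2 + x*(2*d - 4)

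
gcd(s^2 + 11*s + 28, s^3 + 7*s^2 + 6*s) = 1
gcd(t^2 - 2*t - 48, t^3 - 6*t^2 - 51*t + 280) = t - 8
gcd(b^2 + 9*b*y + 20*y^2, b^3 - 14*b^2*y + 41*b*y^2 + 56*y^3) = 1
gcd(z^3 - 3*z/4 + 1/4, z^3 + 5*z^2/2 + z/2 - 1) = z^2 + z/2 - 1/2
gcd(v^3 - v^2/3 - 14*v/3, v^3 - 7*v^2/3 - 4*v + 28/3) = v^2 - v/3 - 14/3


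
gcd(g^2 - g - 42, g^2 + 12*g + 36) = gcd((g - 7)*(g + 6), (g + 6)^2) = g + 6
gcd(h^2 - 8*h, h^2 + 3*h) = h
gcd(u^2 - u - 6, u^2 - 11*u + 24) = u - 3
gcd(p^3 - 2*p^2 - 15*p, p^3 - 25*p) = p^2 - 5*p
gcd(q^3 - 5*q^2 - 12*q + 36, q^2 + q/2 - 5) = q - 2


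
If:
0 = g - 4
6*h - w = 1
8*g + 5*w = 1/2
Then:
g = 4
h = -53/60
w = -63/10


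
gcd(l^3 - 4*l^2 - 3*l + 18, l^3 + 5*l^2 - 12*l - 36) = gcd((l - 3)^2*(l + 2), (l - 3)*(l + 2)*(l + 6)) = l^2 - l - 6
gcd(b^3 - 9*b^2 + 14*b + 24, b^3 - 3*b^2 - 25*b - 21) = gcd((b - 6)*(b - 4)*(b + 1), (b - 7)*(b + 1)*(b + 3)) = b + 1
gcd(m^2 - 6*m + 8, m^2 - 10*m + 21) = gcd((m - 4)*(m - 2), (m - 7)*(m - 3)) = 1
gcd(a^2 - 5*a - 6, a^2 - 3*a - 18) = a - 6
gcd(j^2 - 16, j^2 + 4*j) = j + 4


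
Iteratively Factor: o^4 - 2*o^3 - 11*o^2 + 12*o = (o - 1)*(o^3 - o^2 - 12*o) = (o - 1)*(o + 3)*(o^2 - 4*o) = (o - 4)*(o - 1)*(o + 3)*(o)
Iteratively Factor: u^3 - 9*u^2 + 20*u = (u)*(u^2 - 9*u + 20) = u*(u - 5)*(u - 4)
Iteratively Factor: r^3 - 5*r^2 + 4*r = (r - 1)*(r^2 - 4*r) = r*(r - 1)*(r - 4)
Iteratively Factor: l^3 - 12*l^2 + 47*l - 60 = (l - 3)*(l^2 - 9*l + 20) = (l - 4)*(l - 3)*(l - 5)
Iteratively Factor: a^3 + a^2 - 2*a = (a + 2)*(a^2 - a) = (a - 1)*(a + 2)*(a)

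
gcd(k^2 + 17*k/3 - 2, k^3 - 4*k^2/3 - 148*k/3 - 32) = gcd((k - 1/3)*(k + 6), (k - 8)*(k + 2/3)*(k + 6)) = k + 6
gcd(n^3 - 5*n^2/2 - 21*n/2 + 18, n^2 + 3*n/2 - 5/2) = 1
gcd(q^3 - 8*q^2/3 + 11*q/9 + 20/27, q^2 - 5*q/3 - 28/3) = 1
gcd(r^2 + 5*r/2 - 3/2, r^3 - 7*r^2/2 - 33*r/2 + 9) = r^2 + 5*r/2 - 3/2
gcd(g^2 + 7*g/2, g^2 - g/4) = g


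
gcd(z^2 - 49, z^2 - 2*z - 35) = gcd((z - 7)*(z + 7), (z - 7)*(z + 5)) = z - 7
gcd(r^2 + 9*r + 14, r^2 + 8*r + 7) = r + 7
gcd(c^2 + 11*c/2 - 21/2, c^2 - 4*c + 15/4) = c - 3/2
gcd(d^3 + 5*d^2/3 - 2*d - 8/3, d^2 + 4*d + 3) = d + 1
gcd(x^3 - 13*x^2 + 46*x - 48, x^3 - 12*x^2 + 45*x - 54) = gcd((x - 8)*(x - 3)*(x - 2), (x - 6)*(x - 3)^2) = x - 3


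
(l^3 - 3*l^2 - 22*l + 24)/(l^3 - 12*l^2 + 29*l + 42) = (l^2 + 3*l - 4)/(l^2 - 6*l - 7)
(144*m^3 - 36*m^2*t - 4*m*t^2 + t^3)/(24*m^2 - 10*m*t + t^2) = 6*m + t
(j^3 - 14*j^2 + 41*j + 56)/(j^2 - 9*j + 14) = (j^2 - 7*j - 8)/(j - 2)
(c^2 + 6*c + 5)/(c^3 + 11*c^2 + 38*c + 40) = (c + 1)/(c^2 + 6*c + 8)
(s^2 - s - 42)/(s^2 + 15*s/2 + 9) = 2*(s - 7)/(2*s + 3)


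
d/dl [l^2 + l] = 2*l + 1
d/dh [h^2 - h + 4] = 2*h - 1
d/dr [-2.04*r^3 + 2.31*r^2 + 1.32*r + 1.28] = -6.12*r^2 + 4.62*r + 1.32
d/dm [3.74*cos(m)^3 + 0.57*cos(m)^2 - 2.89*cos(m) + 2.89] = (-11.22*cos(m)^2 - 1.14*cos(m) + 2.89)*sin(m)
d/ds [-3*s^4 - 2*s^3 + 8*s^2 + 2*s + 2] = -12*s^3 - 6*s^2 + 16*s + 2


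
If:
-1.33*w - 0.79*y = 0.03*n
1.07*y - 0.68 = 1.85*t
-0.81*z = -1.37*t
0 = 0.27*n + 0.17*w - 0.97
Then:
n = 0.387815491379739*z + 3.88545065737367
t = 0.591240875912409*z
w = -0.61594225101488*z - 0.465127514652305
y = 1.02223889760557*z + 0.635514018691589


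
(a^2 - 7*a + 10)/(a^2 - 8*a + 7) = (a^2 - 7*a + 10)/(a^2 - 8*a + 7)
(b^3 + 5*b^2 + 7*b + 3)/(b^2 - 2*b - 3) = (b^2 + 4*b + 3)/(b - 3)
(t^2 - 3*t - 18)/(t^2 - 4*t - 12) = (t + 3)/(t + 2)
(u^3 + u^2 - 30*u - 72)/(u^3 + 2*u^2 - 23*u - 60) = (u - 6)/(u - 5)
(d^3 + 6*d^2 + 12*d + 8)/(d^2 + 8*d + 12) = (d^2 + 4*d + 4)/(d + 6)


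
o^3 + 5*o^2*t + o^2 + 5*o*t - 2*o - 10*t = (o - 1)*(o + 2)*(o + 5*t)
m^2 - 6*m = m*(m - 6)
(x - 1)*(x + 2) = x^2 + x - 2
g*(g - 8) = g^2 - 8*g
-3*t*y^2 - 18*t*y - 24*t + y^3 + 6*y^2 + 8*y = (-3*t + y)*(y + 2)*(y + 4)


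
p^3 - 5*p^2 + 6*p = p*(p - 3)*(p - 2)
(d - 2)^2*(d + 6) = d^3 + 2*d^2 - 20*d + 24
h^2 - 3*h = h*(h - 3)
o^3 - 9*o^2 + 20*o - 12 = (o - 6)*(o - 2)*(o - 1)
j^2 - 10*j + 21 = (j - 7)*(j - 3)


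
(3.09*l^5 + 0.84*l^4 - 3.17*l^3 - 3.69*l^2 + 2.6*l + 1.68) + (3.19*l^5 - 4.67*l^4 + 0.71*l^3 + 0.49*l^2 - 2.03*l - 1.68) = 6.28*l^5 - 3.83*l^4 - 2.46*l^3 - 3.2*l^2 + 0.57*l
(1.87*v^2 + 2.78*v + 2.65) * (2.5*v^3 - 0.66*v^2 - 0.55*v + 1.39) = 4.675*v^5 + 5.7158*v^4 + 3.7617*v^3 - 0.6787*v^2 + 2.4067*v + 3.6835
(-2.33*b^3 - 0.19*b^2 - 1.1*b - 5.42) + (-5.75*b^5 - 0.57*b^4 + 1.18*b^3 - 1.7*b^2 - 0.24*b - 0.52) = -5.75*b^5 - 0.57*b^4 - 1.15*b^3 - 1.89*b^2 - 1.34*b - 5.94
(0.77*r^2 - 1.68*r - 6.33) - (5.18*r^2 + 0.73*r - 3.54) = -4.41*r^2 - 2.41*r - 2.79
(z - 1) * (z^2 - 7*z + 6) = z^3 - 8*z^2 + 13*z - 6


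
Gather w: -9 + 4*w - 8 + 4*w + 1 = 8*w - 16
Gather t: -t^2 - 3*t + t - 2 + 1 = -t^2 - 2*t - 1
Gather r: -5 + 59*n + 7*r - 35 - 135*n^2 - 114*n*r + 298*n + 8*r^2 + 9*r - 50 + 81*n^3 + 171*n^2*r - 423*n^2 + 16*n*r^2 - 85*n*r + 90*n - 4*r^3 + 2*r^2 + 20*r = 81*n^3 - 558*n^2 + 447*n - 4*r^3 + r^2*(16*n + 10) + r*(171*n^2 - 199*n + 36) - 90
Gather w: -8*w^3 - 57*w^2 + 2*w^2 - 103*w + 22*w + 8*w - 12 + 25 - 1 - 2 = -8*w^3 - 55*w^2 - 73*w + 10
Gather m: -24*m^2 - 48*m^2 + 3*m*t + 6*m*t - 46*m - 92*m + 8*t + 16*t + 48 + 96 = -72*m^2 + m*(9*t - 138) + 24*t + 144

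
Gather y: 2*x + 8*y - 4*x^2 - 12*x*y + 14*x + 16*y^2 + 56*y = -4*x^2 + 16*x + 16*y^2 + y*(64 - 12*x)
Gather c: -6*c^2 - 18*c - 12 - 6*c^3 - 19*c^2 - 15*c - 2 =-6*c^3 - 25*c^2 - 33*c - 14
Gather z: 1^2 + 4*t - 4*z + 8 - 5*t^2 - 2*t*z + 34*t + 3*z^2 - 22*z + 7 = -5*t^2 + 38*t + 3*z^2 + z*(-2*t - 26) + 16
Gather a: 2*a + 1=2*a + 1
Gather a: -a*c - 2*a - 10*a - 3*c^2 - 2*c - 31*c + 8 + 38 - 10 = a*(-c - 12) - 3*c^2 - 33*c + 36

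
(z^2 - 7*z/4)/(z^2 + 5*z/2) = (4*z - 7)/(2*(2*z + 5))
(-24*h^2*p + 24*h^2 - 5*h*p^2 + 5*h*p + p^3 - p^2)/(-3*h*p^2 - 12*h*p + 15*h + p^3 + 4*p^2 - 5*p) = (-24*h^2 - 5*h*p + p^2)/(-3*h*p - 15*h + p^2 + 5*p)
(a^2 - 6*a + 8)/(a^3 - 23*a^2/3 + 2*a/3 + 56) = 3*(a - 2)/(3*a^2 - 11*a - 42)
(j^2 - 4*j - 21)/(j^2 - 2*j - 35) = (j + 3)/(j + 5)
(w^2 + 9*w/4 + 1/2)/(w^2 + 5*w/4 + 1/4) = (w + 2)/(w + 1)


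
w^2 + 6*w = w*(w + 6)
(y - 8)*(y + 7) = y^2 - y - 56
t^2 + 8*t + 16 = (t + 4)^2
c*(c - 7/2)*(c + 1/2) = c^3 - 3*c^2 - 7*c/4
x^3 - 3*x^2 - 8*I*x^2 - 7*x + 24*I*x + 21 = (x - 3)*(x - 7*I)*(x - I)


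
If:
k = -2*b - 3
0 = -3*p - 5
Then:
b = -k/2 - 3/2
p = -5/3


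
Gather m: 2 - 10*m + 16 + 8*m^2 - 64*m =8*m^2 - 74*m + 18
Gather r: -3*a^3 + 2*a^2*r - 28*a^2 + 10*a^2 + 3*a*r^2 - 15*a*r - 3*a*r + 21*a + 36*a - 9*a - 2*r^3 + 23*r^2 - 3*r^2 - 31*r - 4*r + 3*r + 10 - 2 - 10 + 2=-3*a^3 - 18*a^2 + 48*a - 2*r^3 + r^2*(3*a + 20) + r*(2*a^2 - 18*a - 32)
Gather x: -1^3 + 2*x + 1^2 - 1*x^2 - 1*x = -x^2 + x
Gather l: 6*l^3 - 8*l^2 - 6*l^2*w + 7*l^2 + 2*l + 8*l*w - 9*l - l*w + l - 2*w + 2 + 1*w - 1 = 6*l^3 + l^2*(-6*w - 1) + l*(7*w - 6) - w + 1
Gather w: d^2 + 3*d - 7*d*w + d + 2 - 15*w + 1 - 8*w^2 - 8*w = d^2 + 4*d - 8*w^2 + w*(-7*d - 23) + 3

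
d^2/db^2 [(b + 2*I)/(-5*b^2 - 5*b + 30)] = 2*(-(b + 2*I)*(2*b + 1)^2 + (3*b + 1 + 2*I)*(b^2 + b - 6))/(5*(b^2 + b - 6)^3)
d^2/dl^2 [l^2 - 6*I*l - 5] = 2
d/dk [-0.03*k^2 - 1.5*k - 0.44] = -0.06*k - 1.5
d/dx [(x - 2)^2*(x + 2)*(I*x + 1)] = 4*I*x^3 + x^2*(3 - 6*I) + x*(-4 - 8*I) - 4 + 8*I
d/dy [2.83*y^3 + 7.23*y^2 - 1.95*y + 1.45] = 8.49*y^2 + 14.46*y - 1.95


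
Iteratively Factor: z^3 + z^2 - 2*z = (z - 1)*(z^2 + 2*z) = (z - 1)*(z + 2)*(z)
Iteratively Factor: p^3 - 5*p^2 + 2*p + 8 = (p - 4)*(p^2 - p - 2) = (p - 4)*(p - 2)*(p + 1)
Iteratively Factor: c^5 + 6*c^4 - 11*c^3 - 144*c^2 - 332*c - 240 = (c + 4)*(c^4 + 2*c^3 - 19*c^2 - 68*c - 60) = (c - 5)*(c + 4)*(c^3 + 7*c^2 + 16*c + 12) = (c - 5)*(c + 2)*(c + 4)*(c^2 + 5*c + 6) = (c - 5)*(c + 2)*(c + 3)*(c + 4)*(c + 2)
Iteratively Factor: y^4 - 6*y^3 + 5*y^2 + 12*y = (y)*(y^3 - 6*y^2 + 5*y + 12) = y*(y + 1)*(y^2 - 7*y + 12) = y*(y - 4)*(y + 1)*(y - 3)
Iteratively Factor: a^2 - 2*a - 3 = (a - 3)*(a + 1)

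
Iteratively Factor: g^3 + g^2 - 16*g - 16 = (g - 4)*(g^2 + 5*g + 4) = (g - 4)*(g + 4)*(g + 1)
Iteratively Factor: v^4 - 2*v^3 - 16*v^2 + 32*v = (v - 2)*(v^3 - 16*v) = (v - 2)*(v + 4)*(v^2 - 4*v) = v*(v - 2)*(v + 4)*(v - 4)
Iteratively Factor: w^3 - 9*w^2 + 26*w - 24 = (w - 2)*(w^2 - 7*w + 12) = (w - 4)*(w - 2)*(w - 3)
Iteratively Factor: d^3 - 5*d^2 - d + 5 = (d - 1)*(d^2 - 4*d - 5) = (d - 1)*(d + 1)*(d - 5)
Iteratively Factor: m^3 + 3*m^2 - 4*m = (m)*(m^2 + 3*m - 4) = m*(m - 1)*(m + 4)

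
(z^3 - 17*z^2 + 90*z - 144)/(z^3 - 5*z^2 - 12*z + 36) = (z^2 - 11*z + 24)/(z^2 + z - 6)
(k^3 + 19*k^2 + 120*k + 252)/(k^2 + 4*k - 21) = (k^2 + 12*k + 36)/(k - 3)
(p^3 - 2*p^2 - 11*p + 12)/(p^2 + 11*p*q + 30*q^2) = (p^3 - 2*p^2 - 11*p + 12)/(p^2 + 11*p*q + 30*q^2)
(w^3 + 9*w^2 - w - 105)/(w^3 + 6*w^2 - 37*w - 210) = (w - 3)/(w - 6)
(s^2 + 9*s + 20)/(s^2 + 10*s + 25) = (s + 4)/(s + 5)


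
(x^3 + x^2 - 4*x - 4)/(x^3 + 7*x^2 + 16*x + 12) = (x^2 - x - 2)/(x^2 + 5*x + 6)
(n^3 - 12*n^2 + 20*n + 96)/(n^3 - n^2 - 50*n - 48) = (n^2 - 4*n - 12)/(n^2 + 7*n + 6)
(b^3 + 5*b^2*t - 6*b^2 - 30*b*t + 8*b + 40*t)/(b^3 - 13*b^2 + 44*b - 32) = (b^2 + 5*b*t - 2*b - 10*t)/(b^2 - 9*b + 8)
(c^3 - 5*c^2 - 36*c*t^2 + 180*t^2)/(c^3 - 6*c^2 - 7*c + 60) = (c^2 - 36*t^2)/(c^2 - c - 12)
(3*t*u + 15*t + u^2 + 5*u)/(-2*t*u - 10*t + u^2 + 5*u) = (-3*t - u)/(2*t - u)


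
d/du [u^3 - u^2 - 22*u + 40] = 3*u^2 - 2*u - 22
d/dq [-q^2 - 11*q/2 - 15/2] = -2*q - 11/2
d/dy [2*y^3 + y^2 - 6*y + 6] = 6*y^2 + 2*y - 6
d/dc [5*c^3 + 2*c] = 15*c^2 + 2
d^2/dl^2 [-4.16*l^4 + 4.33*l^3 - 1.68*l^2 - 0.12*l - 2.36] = -49.92*l^2 + 25.98*l - 3.36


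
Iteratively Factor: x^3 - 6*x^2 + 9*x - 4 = (x - 1)*(x^2 - 5*x + 4) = (x - 4)*(x - 1)*(x - 1)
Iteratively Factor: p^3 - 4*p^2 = (p - 4)*(p^2) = p*(p - 4)*(p)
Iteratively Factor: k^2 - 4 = (k + 2)*(k - 2)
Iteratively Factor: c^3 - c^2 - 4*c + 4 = (c + 2)*(c^2 - 3*c + 2) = (c - 2)*(c + 2)*(c - 1)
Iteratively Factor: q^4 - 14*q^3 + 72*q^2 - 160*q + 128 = (q - 4)*(q^3 - 10*q^2 + 32*q - 32) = (q - 4)*(q - 2)*(q^2 - 8*q + 16) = (q - 4)^2*(q - 2)*(q - 4)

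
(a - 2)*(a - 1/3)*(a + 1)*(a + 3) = a^4 + 5*a^3/3 - 17*a^2/3 - 13*a/3 + 2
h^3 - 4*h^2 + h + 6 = (h - 3)*(h - 2)*(h + 1)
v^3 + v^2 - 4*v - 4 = (v - 2)*(v + 1)*(v + 2)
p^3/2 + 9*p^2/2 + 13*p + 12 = (p/2 + 1)*(p + 3)*(p + 4)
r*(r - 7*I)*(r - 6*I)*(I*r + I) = I*r^4 + 13*r^3 + I*r^3 + 13*r^2 - 42*I*r^2 - 42*I*r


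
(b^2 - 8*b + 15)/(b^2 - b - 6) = (b - 5)/(b + 2)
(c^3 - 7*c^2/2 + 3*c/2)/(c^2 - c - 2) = c*(-2*c^2 + 7*c - 3)/(2*(-c^2 + c + 2))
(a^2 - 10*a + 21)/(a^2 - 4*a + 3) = (a - 7)/(a - 1)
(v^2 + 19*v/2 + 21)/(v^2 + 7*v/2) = (v + 6)/v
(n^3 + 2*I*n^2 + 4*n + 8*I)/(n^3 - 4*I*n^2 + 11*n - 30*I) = (n^2 + 4*I*n - 4)/(n^2 - 2*I*n + 15)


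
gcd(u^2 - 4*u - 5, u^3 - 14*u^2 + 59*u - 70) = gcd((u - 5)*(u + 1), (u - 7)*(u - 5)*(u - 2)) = u - 5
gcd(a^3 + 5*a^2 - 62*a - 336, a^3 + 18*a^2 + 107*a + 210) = a^2 + 13*a + 42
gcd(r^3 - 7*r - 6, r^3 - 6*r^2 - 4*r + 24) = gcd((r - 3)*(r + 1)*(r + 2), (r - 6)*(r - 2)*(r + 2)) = r + 2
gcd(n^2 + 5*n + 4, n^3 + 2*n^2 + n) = n + 1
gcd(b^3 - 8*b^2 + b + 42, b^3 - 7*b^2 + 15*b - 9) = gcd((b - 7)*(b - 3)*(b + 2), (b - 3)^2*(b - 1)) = b - 3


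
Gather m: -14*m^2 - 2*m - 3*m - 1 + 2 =-14*m^2 - 5*m + 1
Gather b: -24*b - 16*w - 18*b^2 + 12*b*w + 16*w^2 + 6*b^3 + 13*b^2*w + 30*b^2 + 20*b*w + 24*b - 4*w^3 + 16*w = 6*b^3 + b^2*(13*w + 12) + 32*b*w - 4*w^3 + 16*w^2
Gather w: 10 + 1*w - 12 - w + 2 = 0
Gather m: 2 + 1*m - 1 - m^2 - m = 1 - m^2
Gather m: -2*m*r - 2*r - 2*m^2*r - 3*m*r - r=-2*m^2*r - 5*m*r - 3*r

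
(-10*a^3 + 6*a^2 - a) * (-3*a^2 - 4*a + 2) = 30*a^5 + 22*a^4 - 41*a^3 + 16*a^2 - 2*a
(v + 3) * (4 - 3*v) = -3*v^2 - 5*v + 12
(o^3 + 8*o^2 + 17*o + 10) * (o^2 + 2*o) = o^5 + 10*o^4 + 33*o^3 + 44*o^2 + 20*o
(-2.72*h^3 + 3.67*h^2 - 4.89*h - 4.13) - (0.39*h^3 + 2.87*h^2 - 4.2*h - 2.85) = -3.11*h^3 + 0.8*h^2 - 0.69*h - 1.28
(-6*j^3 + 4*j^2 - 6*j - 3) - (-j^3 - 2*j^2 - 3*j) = -5*j^3 + 6*j^2 - 3*j - 3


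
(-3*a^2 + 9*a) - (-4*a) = -3*a^2 + 13*a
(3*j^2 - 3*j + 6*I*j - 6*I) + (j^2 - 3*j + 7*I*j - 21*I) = 4*j^2 - 6*j + 13*I*j - 27*I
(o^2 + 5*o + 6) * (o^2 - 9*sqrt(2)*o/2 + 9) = o^4 - 9*sqrt(2)*o^3/2 + 5*o^3 - 45*sqrt(2)*o^2/2 + 15*o^2 - 27*sqrt(2)*o + 45*o + 54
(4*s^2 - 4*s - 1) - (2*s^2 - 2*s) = 2*s^2 - 2*s - 1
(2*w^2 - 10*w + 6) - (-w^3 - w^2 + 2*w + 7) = w^3 + 3*w^2 - 12*w - 1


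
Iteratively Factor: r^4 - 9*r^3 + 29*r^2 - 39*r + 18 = (r - 3)*(r^3 - 6*r^2 + 11*r - 6) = (r - 3)*(r - 2)*(r^2 - 4*r + 3) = (r - 3)*(r - 2)*(r - 1)*(r - 3)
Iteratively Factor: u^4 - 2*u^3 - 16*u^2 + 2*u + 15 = (u - 1)*(u^3 - u^2 - 17*u - 15) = (u - 1)*(u + 3)*(u^2 - 4*u - 5) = (u - 1)*(u + 1)*(u + 3)*(u - 5)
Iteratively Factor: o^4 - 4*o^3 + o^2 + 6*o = (o - 3)*(o^3 - o^2 - 2*o) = o*(o - 3)*(o^2 - o - 2) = o*(o - 3)*(o + 1)*(o - 2)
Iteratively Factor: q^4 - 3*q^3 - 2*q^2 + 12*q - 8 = (q - 2)*(q^3 - q^2 - 4*q + 4) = (q - 2)*(q - 1)*(q^2 - 4) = (q - 2)^2*(q - 1)*(q + 2)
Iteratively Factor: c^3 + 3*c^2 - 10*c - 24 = (c + 2)*(c^2 + c - 12) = (c - 3)*(c + 2)*(c + 4)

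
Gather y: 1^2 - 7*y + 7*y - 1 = 0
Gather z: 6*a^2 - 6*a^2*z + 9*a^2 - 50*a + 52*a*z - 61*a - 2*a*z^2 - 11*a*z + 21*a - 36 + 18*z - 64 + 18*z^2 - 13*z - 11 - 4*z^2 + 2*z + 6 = 15*a^2 - 90*a + z^2*(14 - 2*a) + z*(-6*a^2 + 41*a + 7) - 105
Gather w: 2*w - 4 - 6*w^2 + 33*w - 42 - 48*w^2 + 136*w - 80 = -54*w^2 + 171*w - 126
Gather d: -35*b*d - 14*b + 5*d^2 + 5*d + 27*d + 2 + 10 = -14*b + 5*d^2 + d*(32 - 35*b) + 12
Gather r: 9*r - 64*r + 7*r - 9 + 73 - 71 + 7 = -48*r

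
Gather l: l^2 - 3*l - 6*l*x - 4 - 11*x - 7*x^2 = l^2 + l*(-6*x - 3) - 7*x^2 - 11*x - 4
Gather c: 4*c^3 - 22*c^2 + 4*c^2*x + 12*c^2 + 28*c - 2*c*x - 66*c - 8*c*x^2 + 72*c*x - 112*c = 4*c^3 + c^2*(4*x - 10) + c*(-8*x^2 + 70*x - 150)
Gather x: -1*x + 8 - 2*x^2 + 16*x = -2*x^2 + 15*x + 8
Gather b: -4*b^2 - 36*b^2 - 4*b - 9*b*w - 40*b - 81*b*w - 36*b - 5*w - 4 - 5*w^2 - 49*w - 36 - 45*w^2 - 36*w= -40*b^2 + b*(-90*w - 80) - 50*w^2 - 90*w - 40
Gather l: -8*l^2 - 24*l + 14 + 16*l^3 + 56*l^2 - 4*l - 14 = 16*l^3 + 48*l^2 - 28*l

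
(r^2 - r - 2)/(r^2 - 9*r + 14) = (r + 1)/(r - 7)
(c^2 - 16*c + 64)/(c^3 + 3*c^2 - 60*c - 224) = (c - 8)/(c^2 + 11*c + 28)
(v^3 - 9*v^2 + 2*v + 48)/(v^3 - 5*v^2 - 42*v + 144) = (v + 2)/(v + 6)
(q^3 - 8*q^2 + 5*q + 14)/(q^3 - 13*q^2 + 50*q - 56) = (q + 1)/(q - 4)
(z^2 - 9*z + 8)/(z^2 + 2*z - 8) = (z^2 - 9*z + 8)/(z^2 + 2*z - 8)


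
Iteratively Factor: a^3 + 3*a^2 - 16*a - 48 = (a + 4)*(a^2 - a - 12) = (a + 3)*(a + 4)*(a - 4)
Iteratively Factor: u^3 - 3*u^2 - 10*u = (u)*(u^2 - 3*u - 10) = u*(u + 2)*(u - 5)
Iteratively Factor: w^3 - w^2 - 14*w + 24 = (w + 4)*(w^2 - 5*w + 6) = (w - 2)*(w + 4)*(w - 3)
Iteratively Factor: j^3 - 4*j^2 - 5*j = (j + 1)*(j^2 - 5*j) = j*(j + 1)*(j - 5)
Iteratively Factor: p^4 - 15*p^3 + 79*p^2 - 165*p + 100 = (p - 4)*(p^3 - 11*p^2 + 35*p - 25) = (p - 5)*(p - 4)*(p^2 - 6*p + 5) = (p - 5)^2*(p - 4)*(p - 1)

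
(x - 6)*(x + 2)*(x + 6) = x^3 + 2*x^2 - 36*x - 72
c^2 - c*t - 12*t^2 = (c - 4*t)*(c + 3*t)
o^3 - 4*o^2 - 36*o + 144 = (o - 6)*(o - 4)*(o + 6)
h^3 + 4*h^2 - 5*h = h*(h - 1)*(h + 5)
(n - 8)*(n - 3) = n^2 - 11*n + 24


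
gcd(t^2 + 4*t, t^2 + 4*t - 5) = 1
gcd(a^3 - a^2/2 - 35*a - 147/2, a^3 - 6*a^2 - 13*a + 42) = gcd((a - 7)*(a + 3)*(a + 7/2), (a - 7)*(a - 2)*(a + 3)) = a^2 - 4*a - 21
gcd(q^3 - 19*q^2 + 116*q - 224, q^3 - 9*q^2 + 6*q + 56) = q^2 - 11*q + 28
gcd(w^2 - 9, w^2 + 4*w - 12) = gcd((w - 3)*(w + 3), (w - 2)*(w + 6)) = 1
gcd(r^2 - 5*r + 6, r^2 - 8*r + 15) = r - 3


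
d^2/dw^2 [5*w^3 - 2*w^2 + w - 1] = 30*w - 4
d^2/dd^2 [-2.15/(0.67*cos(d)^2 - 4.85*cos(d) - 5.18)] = (-3.86054*(1 - cos(d)^2)^2 + 20.959275*cos(d)^3 - 82.350805*cos(d)^2 + 12.0959*cos(d) + 119.93087)/(-0.67*cos(d)^2 + 4.85*cos(d) + 5.18)^3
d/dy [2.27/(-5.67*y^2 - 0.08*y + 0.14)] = (25.7418*y + 0.1816)/(5.67*y^2 + 0.08*y - 0.14)^2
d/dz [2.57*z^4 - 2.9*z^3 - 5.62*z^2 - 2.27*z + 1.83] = 10.28*z^3 - 8.7*z^2 - 11.24*z - 2.27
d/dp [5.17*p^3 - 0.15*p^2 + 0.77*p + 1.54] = 15.51*p^2 - 0.3*p + 0.77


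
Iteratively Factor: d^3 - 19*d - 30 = (d - 5)*(d^2 + 5*d + 6) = (d - 5)*(d + 2)*(d + 3)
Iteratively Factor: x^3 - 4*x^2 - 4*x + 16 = (x - 4)*(x^2 - 4) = (x - 4)*(x - 2)*(x + 2)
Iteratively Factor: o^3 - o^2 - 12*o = (o)*(o^2 - o - 12) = o*(o + 3)*(o - 4)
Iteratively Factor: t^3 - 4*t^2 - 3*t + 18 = (t + 2)*(t^2 - 6*t + 9) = (t - 3)*(t + 2)*(t - 3)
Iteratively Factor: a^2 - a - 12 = (a + 3)*(a - 4)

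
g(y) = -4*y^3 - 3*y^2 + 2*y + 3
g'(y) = -12*y^2 - 6*y + 2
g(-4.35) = 266.78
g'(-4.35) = -198.97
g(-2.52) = 42.92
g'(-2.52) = -59.08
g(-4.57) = 312.98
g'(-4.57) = -221.20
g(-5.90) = 708.29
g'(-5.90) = -380.32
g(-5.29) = 500.61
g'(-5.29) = -302.07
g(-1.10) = 2.49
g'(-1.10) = -5.92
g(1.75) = -24.12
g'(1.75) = -45.25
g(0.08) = 3.14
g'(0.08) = 1.44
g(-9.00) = 2658.00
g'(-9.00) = -916.00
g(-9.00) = 2658.00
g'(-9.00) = -916.00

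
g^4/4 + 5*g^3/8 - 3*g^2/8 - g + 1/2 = (g/4 + 1/2)*(g - 1)*(g - 1/2)*(g + 2)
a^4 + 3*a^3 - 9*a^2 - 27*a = a*(a - 3)*(a + 3)^2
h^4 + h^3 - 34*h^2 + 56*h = h*(h - 4)*(h - 2)*(h + 7)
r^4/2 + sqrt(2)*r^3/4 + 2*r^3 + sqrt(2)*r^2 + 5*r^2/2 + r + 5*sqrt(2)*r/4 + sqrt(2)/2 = (r/2 + 1)*(r + 1)^2*(r + sqrt(2)/2)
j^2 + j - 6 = (j - 2)*(j + 3)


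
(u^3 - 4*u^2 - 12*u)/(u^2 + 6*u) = (u^2 - 4*u - 12)/(u + 6)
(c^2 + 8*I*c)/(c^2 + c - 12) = c*(c + 8*I)/(c^2 + c - 12)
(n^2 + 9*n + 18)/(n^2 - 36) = (n + 3)/(n - 6)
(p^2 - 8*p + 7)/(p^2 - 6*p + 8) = (p^2 - 8*p + 7)/(p^2 - 6*p + 8)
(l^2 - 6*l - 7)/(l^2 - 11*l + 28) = (l + 1)/(l - 4)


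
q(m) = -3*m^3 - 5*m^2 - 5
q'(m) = -9*m^2 - 10*m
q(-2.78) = 20.81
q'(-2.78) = -41.76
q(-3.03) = 32.55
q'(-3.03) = -52.33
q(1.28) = -19.48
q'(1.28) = -27.55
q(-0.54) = -5.99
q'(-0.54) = 2.78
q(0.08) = -5.03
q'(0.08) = -0.86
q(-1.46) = -6.32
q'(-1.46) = -4.58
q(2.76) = -106.16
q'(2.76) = -96.16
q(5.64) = -702.27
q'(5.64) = -342.69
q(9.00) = -2597.00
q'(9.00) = -819.00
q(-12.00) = 4459.00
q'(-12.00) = -1176.00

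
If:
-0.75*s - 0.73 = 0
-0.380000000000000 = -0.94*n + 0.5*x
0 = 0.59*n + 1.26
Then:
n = -2.14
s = -0.97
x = -4.77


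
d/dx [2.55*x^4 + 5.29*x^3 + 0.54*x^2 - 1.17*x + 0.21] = 10.2*x^3 + 15.87*x^2 + 1.08*x - 1.17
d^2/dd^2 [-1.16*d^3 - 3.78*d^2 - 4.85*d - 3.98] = -6.96*d - 7.56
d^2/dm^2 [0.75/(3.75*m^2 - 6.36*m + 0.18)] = (-21.09375*m^2 + 35.775*m + 0.75*(7.5*m - 6.36)*(15.0*m - 12.72) - 1.0125)/(3.75*m^2 - 6.36*m + 0.18)^3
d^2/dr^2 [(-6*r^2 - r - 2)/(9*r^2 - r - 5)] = 6*(-45*r^3 - 432*r^2 - 27*r - 79)/(729*r^6 - 243*r^5 - 1188*r^4 + 269*r^3 + 660*r^2 - 75*r - 125)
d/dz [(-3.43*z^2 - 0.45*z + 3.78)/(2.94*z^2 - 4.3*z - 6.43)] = (16.072*z^2 + 21.8834*z + 19.1475)/(8.6436*z^4 - 25.284*z^3 - 19.3184*z^2 + 55.298*z + 41.3449)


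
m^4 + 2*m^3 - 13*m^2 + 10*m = m*(m - 2)*(m - 1)*(m + 5)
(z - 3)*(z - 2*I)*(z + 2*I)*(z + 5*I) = z^4 - 3*z^3 + 5*I*z^3 + 4*z^2 - 15*I*z^2 - 12*z + 20*I*z - 60*I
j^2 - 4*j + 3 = (j - 3)*(j - 1)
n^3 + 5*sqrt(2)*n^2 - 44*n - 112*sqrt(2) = (n - 4*sqrt(2))*(n + 2*sqrt(2))*(n + 7*sqrt(2))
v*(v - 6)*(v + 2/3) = v^3 - 16*v^2/3 - 4*v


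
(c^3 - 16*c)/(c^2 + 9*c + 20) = c*(c - 4)/(c + 5)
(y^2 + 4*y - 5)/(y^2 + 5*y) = (y - 1)/y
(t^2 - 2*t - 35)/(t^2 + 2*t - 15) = (t - 7)/(t - 3)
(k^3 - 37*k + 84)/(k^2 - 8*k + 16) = (k^2 + 4*k - 21)/(k - 4)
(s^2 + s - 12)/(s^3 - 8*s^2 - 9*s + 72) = (s + 4)/(s^2 - 5*s - 24)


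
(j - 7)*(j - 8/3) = j^2 - 29*j/3 + 56/3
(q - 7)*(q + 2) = q^2 - 5*q - 14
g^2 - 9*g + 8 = (g - 8)*(g - 1)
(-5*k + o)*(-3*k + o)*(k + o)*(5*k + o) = 75*k^4 + 50*k^3*o - 28*k^2*o^2 - 2*k*o^3 + o^4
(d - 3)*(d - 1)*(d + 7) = d^3 + 3*d^2 - 25*d + 21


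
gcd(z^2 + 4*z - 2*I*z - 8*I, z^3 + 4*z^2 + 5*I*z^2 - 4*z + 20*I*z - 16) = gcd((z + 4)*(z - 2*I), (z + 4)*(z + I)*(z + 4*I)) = z + 4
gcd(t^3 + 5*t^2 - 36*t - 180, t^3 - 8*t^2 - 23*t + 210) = t^2 - t - 30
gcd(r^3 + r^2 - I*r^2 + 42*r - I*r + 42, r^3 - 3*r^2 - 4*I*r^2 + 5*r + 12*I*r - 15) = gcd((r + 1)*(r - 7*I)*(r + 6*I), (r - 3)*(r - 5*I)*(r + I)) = 1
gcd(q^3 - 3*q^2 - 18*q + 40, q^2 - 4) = q - 2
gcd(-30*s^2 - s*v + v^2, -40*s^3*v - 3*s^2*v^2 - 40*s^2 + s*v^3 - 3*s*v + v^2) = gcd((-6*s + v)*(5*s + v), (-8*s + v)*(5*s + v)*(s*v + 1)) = 5*s + v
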